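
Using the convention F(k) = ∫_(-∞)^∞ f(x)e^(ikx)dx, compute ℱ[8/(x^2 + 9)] 8*pi*exp(-3*Abs(k))/3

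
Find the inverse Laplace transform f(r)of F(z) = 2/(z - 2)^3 r^2*exp(2*r)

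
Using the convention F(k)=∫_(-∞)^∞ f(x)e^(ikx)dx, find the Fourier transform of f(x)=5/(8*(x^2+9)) 5*pi*exp(-3*Abs(k))/24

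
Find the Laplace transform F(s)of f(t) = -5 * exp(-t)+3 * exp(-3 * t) 3/(s+3)-5/(s+1)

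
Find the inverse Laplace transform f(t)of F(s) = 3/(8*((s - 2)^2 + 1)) 3*exp(2*t)*sin(t)/8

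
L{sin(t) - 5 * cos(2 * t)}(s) 1/(s^2 + 1) - 5 * s/(s^2 + 4)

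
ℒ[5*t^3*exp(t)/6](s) 5/(s - 1)^4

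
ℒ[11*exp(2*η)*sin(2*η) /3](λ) 22/(3*((λ - 2) ^2 + 4) ) 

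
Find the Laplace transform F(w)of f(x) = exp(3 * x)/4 1/(4 * (w - 3))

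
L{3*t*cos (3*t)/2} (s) 3*(s^2 - 9)/ (2*(s^2 + 9)^2)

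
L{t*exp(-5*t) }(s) (s + 5) ^(-2) 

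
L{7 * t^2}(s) 14/s^3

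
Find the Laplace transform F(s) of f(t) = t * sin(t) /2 s/(s^2+1) ^2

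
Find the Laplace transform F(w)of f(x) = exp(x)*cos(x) (w - 1)/((w - 1)^2+1)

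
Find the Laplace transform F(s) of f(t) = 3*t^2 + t 6/s^3 + s^(-2) 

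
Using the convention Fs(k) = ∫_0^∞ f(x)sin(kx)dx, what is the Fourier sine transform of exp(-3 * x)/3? k/(3 * (k^2 + 9))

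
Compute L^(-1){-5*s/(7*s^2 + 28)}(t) -5*cos(2*t)/7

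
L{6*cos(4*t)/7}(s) 6*s/(7*(s^2 + 16))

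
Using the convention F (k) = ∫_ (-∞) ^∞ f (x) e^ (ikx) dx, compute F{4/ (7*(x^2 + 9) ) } 4*pi*exp (-3*Abs (k) ) /21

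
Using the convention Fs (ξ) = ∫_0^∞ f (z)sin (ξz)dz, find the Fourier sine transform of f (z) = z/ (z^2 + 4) pi * exp (-2 * ξ)/2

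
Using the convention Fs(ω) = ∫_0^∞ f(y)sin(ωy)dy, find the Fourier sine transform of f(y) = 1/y pi/2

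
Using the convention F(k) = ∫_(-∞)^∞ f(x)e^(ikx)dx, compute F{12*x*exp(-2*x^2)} 3*sqrt(2)*I*sqrt(pi)*k*exp(-k^2/8)/2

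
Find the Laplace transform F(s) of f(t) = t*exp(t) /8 1/(8*(s - 1) ^2) 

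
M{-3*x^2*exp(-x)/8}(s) -3*gamma(s + 2)/8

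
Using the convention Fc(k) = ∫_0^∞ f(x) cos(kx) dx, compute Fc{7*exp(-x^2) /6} 7*sqrt(pi)*exp(-k^2/4) /12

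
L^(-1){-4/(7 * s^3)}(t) -2 * t^2/7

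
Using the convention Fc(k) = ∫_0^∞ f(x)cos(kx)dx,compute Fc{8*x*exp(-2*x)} 8*(4 - k^2)/(k^2 + 4)^2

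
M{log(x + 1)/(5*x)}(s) -pi*csc(pi*s)/(5*s - 5)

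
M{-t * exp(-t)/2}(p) -gamma(p + 1)/2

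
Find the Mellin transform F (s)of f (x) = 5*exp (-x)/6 5*gamma (s)/6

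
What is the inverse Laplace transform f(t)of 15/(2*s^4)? 5*t^3/4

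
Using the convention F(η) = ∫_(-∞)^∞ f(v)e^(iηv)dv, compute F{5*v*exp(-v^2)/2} 5*I*sqrt(pi)*η*exp(-η^2/4)/4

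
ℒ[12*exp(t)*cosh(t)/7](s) 12*(s - 1)/(7*s*(s - 2))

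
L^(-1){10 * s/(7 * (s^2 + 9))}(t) 10 * cos(3 * t)/7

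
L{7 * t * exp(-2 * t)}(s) 7/(s + 2)^2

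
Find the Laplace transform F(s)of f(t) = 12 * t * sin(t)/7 24 * s/(7 * (s^2 + 1)^2)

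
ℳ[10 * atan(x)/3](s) -5 * pi * sec(pi * s/2)/(3 * s)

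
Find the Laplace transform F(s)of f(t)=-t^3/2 -3/s^4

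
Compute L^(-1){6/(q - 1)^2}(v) 6 * v * exp(v)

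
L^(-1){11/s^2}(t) 11 * t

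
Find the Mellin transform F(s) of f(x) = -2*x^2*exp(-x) -2*gamma(s + 2) 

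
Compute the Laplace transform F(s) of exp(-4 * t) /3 1/(3 * (s + 4) ) 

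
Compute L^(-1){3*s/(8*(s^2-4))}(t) 3*cosh(2*t)/8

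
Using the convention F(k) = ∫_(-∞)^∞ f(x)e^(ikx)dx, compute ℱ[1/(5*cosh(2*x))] pi/(10*cosh(pi*k/4))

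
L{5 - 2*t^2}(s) 5/s - 4/s^3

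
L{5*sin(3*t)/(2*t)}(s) 5*atan(3/s)/2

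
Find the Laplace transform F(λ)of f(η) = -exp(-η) -1/(λ + 1)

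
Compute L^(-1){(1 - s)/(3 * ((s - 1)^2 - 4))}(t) -exp(t) * cosh(2 * t)/3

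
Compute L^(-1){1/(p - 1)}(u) exp(u)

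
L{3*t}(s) 3/s^2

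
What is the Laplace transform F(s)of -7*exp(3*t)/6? -7/(6*s - 18)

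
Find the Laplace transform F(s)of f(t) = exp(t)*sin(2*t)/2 1/((s - 1)^2 + 4)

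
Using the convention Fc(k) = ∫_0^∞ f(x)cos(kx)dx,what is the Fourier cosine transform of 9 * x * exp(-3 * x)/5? 9 * (9 - k^2)/(5 * (k^2 + 9)^2)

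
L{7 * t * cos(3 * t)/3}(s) 7 * (s^2 - 9)/(3 * (s^2 + 9)^2)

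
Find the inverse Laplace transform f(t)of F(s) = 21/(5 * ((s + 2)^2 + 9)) 7 * exp(-2 * t) * sin(3 * t)/5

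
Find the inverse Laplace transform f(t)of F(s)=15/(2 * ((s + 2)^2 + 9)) 5 * exp(-2 * t) * sin(3 * t)/2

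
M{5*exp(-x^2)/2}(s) 5*gamma(s/2)/4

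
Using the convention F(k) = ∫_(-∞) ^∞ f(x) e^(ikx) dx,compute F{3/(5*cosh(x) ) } 3*pi/(5*cosh(pi*k/2) ) 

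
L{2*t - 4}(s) 2/s^2 - 4/s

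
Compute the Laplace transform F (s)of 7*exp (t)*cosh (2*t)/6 7*(s - 1)/ (6*( (s - 1)^2 - 4))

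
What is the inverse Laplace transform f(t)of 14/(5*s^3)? 7*t^2/5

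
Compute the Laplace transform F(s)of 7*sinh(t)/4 7/(4*(s^2 - 1))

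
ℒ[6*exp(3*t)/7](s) 6/(7*(s - 3))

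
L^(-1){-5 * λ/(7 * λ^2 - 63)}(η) -5 * cosh(3 * η)/7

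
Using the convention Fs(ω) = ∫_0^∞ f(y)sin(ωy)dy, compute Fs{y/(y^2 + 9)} pi*exp(-3*ω)/2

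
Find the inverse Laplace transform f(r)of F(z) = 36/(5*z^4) 6*r^3/5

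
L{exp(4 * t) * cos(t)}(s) (s - 4)/((s - 4)^2 + 1)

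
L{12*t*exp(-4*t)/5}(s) 12/(5*(s+4)^2)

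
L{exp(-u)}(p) 1/(p + 1)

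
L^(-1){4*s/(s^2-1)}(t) 4*cosh(t)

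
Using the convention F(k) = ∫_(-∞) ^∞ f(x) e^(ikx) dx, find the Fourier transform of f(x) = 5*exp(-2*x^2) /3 5*sqrt(2)*sqrt(pi)*exp(-k^2/8) /6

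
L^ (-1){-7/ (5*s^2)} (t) -7*t/5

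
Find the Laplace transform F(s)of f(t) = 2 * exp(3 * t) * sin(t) 2/((s - 3)^2 + 1)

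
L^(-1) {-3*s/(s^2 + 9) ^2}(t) -t*sin(3*t) /2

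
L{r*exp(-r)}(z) (z + 1)^(-2)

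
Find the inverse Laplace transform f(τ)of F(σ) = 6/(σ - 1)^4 τ^3 * exp(τ)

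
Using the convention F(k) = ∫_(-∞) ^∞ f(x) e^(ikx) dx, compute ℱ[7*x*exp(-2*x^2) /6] 7*sqrt(2)*I*sqrt(pi)*k*exp(-k^2/8) /48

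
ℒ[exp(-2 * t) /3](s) 1/(3 * (s + 2) ) 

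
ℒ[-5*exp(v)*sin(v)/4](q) -5/(4*(q - 1)^2+4)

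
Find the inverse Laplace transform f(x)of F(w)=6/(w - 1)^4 x^3 * exp(x)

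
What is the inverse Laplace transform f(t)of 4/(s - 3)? 4*exp(3*t)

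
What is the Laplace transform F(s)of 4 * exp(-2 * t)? 4/(s + 2)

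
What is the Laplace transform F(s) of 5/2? 5/(2*s) 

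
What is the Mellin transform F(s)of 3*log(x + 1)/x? -3*pi*csc(pi*s)/(s - 1)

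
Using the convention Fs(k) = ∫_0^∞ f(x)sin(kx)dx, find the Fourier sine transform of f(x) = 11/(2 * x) 11 * pi/4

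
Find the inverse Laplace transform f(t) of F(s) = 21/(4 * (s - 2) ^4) 7 * t^3 * exp(2 * t) /8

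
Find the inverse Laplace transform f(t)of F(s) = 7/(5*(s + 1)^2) 7*t*exp(-t)/5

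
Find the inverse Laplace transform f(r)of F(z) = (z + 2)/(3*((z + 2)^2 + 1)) exp(-2*r)*cos(r)/3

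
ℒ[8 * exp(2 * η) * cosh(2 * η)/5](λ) 8 * (λ - 2)/(5 * λ * (λ - 4))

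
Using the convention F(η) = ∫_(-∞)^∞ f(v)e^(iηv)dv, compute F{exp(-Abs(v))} 2/(η^2 + 1)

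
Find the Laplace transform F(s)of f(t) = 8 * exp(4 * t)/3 8/(3 * (s - 4))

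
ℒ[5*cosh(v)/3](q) 5*q/(3*(q^2 - 1))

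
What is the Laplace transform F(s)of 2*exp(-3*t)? 2/(s + 3)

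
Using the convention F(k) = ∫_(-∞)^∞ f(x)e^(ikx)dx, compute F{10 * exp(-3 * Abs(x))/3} 20/(k^2 + 9)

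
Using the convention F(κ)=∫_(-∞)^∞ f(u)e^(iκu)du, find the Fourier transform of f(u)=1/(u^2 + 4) pi * exp(-2 * Abs(κ))/2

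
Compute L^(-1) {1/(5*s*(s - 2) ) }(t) exp(t)*sinh(t) /5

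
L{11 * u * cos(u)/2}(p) 11 * (p^2 - 1)/(2 * (p^2 + 1)^2)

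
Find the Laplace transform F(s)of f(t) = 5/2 5/(2*s)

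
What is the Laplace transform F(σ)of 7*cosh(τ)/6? 7*σ/(6*(σ^2 - 1))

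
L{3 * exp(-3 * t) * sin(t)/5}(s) 3/(5 * ((s + 3)^2 + 1))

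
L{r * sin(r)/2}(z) z/(z^2 + 1)^2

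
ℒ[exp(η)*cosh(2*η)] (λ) (λ - 1)/((λ - 1)^2 - 4)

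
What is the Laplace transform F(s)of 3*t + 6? 6/s + 3/s^2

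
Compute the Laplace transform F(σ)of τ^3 6/σ^4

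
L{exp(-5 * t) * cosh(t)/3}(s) (s + 5)/(3 * ((s + 5)^2 - 1))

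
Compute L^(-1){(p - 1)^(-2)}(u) u * exp(u)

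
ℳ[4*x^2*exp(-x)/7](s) 4*gamma(s + 2)/7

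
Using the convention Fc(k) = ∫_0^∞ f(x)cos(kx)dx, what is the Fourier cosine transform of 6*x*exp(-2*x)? 6*(4 - k^2)/(k^2 + 4)^2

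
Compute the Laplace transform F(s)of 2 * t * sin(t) 4 * s/(s^2+1)^2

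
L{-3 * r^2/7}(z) -6/(7 * z^3)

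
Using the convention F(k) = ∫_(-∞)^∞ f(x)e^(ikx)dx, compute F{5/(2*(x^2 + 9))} 5*pi*exp(-3*Abs(k))/6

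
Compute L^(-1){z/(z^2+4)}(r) cos(2 * r)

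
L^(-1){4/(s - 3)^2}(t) 4 * t * exp(3 * t)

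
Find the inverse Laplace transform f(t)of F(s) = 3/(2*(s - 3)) 3*exp(3*t)/2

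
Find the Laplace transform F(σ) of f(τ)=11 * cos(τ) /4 11 * σ/(4 * (σ^2+1) ) 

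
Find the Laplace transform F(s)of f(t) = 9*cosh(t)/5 9*s/(5*(s^2 - 1))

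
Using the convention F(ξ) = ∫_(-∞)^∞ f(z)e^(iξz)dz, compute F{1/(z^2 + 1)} pi*exp(-Abs(ξ))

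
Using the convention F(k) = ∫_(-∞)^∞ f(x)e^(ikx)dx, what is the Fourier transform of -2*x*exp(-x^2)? -I*sqrt(pi)*k*exp(-k^2/4)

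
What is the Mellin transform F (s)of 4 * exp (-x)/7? 4 * gamma (s)/7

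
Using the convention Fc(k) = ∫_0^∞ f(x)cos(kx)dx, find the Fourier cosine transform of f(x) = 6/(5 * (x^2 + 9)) pi * exp(-3 * k)/5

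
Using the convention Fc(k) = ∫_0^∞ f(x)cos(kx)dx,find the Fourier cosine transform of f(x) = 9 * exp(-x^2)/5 9 * sqrt(pi) * exp(-k^2/4)/10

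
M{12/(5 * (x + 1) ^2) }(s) -12 * pi * (s - 1) /(5 * sin(pi * s) ) 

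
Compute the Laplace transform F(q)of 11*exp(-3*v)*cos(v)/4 11*(q + 3)/(4*((q + 3)^2 + 1))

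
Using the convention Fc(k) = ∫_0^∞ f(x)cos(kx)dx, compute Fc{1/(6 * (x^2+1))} pi * exp(-k)/12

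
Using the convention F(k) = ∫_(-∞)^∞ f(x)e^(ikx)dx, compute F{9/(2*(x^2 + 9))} 3*pi*exp(-3*Abs(k))/2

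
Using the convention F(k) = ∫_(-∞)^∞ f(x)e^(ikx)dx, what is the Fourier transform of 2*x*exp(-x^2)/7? I*sqrt(pi)*k*exp(-k^2/4)/7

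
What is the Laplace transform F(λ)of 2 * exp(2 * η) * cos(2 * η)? 2 * (λ - 2)/((λ - 2)^2 + 4)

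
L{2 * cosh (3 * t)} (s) 2 * s/ (s^2 - 9)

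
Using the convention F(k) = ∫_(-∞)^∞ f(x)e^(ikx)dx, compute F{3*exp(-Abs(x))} 6/(k^2 + 1)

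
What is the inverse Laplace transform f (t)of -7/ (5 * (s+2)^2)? -7 * t * exp (-2 * t)/5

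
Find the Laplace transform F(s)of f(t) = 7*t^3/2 21/s^4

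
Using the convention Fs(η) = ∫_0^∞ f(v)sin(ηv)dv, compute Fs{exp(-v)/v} atan(η)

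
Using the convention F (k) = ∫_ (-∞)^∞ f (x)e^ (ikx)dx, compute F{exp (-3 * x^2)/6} sqrt (3) * sqrt (pi) * exp (-k^2/12)/18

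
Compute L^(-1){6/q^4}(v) v^3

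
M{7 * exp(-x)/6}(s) 7 * gamma(s)/6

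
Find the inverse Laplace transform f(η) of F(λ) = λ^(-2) η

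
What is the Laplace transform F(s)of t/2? 1/(2*s^2)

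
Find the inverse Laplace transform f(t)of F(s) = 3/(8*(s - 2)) 3*exp(2*t)/8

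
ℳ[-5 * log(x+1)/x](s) 5 * pi * csc(pi * s)/(s - 1)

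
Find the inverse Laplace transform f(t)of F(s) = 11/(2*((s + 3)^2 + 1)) 11*exp(-3*t)*sin(t)/2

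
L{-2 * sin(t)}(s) -2/(s^2 + 1)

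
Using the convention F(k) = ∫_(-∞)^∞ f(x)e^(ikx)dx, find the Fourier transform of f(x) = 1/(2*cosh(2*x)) pi/(4*cosh(pi*k/4))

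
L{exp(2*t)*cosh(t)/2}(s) (s - 2)/(2*((s - 2)^2-1))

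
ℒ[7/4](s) 7/(4 * s)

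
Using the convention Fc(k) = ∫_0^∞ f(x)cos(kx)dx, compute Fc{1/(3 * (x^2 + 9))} pi * exp(-3 * k)/18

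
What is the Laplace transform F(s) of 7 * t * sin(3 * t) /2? 21 * s/(s^2+9) ^2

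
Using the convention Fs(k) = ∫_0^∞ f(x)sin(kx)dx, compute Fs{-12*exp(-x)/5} -12*k/(5*k^2 + 5)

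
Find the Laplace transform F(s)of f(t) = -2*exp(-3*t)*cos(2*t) 2*(-s - 3)/((s + 3)^2 + 4)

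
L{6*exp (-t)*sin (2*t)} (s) 12/ ( (s + 1)^2 + 4)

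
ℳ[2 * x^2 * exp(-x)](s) 2 * gamma(s + 2)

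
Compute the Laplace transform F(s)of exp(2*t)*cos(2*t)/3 (s - 2)/(3*((s - 2)^2 + 4))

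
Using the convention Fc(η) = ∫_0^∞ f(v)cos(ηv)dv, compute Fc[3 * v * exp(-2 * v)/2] 3 * (4 - η^2)/(2 * (η^2 + 4)^2)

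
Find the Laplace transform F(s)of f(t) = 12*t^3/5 72/(5*s^4)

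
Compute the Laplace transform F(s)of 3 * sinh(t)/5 3/(5 * (s^2 - 1))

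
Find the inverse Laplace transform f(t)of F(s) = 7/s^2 7*t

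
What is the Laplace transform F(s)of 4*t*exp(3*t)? 4/(s - 3)^2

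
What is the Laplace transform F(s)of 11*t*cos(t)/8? 11*(s^2 - 1)/(8*(s^2 + 1)^2)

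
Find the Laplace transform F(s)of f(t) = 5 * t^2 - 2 10/s^3 - 2/s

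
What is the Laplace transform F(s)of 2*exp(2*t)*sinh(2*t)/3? 4/(3*s*(s - 4))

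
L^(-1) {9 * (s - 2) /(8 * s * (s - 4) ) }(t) 9 * exp(2 * t) * cosh(2 * t) /8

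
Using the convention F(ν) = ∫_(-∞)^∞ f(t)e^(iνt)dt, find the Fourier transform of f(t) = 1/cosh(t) pi/cosh(pi * ν/2)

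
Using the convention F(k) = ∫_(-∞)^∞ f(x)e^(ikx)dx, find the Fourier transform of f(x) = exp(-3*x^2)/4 sqrt(3)*sqrt(pi)*exp(-k^2/12)/12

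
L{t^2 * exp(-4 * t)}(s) 2/(s + 4)^3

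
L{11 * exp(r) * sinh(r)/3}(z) 11/(3 * z * (z - 2))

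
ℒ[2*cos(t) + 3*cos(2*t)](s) 3*s/(s^2 + 4) + 2*s/(s^2 + 1)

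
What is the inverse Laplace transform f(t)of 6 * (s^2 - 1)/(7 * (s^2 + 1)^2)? 6 * t * cos(t)/7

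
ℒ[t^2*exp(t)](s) 2/(s - 1)^3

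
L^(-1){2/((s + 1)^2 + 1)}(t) 2 * exp(-t) * sin(t)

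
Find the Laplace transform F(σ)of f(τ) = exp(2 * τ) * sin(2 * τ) 2/((σ - 2)^2 + 4)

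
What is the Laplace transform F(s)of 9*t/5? 9/(5*s^2)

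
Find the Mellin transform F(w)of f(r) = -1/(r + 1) -pi * csc(pi * w)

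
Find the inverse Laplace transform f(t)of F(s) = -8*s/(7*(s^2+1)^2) -4*t*sin(t)/7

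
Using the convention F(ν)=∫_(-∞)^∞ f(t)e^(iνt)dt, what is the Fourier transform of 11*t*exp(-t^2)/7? 11*I*sqrt(pi)*ν*exp(-ν^2/4)/14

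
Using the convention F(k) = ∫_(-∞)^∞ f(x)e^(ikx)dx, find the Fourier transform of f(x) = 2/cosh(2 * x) pi/cosh(pi * k/4)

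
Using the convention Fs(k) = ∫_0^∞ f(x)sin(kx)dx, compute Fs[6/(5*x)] 3*pi/5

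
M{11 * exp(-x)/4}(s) 11 * gamma(s)/4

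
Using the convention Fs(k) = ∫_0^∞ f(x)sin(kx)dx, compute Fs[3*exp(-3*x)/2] 3*k/(2*(k^2+9))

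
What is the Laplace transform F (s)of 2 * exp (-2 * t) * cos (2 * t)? 2 * (s + 2)/ ( (s + 2)^2 + 4)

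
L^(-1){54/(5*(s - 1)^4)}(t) 9*t^3*exp(t)/5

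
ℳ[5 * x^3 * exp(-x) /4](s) 5 * gamma(s + 3) /4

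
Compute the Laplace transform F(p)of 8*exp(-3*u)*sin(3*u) 24/((p + 3)^2 + 9)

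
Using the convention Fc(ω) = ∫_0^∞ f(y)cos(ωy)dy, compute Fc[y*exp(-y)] (1 - ω^2)/(ω^2 + 1)^2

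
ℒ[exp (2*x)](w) 1/ (w - 2)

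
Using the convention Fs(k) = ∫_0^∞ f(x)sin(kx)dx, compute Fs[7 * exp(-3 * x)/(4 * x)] 7 * atan(k/3)/4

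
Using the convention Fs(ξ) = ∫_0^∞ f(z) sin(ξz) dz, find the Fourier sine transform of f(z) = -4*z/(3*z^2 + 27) -2*pi*exp(-3*ξ) /3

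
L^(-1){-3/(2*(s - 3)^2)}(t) -3*t*exp(3*t)/2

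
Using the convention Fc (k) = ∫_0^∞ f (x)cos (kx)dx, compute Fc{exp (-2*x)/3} 2/ (3*(k^2 + 4))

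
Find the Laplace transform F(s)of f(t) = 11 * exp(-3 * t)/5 11/(5 * (s + 3))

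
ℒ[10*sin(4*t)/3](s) 40/(3*(s^2 + 16))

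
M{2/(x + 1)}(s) 2 * pi * csc(pi * s)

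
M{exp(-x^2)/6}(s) gamma(s/2)/12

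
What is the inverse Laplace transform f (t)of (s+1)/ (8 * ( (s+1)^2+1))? exp (-t) * cos (t)/8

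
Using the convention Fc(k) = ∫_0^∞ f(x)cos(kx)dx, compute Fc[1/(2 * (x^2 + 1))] pi * exp(-k)/4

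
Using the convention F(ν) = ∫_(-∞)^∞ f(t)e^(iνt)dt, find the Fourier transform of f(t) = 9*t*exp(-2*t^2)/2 9*sqrt(2)*I*sqrt(pi)*ν*exp(-ν^2/8)/16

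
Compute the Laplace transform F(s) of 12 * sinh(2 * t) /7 24/(7 * (s^2 - 4) ) 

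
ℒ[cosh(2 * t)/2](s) s/(2 * (s^2 - 4))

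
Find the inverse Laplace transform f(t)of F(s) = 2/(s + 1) 2 * exp(-t)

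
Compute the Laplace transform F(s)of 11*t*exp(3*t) 11/(s - 3)^2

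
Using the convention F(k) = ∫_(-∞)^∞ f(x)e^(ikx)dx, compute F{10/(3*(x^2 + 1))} 10*pi*exp(-Abs(k))/3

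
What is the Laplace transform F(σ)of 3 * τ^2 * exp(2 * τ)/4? 3/(2 * (σ - 2)^3)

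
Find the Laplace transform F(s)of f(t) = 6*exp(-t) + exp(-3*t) 6/(s + 1) + 1/(s + 3)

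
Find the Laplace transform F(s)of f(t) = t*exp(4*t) (s - 4)^(-2)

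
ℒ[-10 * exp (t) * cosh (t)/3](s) 10 * (1 - s)/ (3 * s * (s - 2))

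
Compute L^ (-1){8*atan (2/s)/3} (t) 8*sin (2*t)/ (3*t)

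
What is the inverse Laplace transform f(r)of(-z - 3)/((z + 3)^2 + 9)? -exp(-3 * r) * cos(3 * r)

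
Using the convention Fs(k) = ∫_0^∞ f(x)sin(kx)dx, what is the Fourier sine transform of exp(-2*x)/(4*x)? atan(k/2)/4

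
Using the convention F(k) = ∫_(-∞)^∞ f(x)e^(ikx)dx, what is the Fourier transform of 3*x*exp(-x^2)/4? 3*I*sqrt(pi)*k*exp(-k^2/4)/8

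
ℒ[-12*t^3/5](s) -72/(5*s^4)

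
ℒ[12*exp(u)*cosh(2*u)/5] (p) 12*(p - 1)/(5*((p - 1)^2 - 4))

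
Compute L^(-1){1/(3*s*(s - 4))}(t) exp(2*t)*sinh(2*t)/6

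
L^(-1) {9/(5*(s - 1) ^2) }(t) 9*t*exp(t) /5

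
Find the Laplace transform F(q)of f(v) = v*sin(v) 2*q/(q^2 + 1)^2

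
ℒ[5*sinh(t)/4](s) 5/(4*(s^2 - 1))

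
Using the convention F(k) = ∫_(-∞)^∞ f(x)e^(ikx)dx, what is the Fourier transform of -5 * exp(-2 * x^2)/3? -5 * sqrt(2) * sqrt(pi) * exp(-k^2/8)/6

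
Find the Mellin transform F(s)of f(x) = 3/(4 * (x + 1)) 3 * pi * csc(pi * s)/4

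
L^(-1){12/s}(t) 12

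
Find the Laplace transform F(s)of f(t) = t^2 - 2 2/s^3 - 2/s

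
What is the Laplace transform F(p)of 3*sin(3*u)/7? 9/(7*(p^2 + 9))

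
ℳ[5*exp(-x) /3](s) 5*gamma(s) /3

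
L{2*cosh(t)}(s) 2*s/(s^2 - 1)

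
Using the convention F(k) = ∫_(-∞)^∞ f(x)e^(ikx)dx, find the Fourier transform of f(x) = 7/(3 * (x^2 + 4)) 7 * pi * exp(-2 * Abs(k))/6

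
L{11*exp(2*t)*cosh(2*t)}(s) 11*(s - 2)/(s*(s - 4))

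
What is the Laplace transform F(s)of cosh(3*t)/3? s/(3*(s^2-9))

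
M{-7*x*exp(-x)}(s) -7*gamma(s+1)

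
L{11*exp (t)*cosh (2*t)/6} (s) 11*(s - 1)/ (6*( (s - 1)^2 - 4))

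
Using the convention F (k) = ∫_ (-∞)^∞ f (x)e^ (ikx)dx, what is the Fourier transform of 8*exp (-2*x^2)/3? 4*sqrt (2)*sqrt (pi)*exp (-k^2/8)/3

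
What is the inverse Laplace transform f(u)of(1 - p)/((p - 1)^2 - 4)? -exp(u) * cosh(2 * u)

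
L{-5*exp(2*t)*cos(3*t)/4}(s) 5*(2 - s)/(4*((s - 2)^2+9))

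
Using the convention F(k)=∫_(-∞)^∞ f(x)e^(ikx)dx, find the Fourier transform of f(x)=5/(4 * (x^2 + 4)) 5 * pi * exp(-2 * Abs(k))/8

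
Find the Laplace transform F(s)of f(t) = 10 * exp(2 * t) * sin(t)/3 10/(3 * ((s - 2)^2 + 1))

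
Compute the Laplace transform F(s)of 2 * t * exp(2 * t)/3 2/(3 * (s - 2)^2)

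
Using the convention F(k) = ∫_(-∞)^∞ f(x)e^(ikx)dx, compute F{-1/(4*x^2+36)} -pi*exp(-3*Abs(k))/12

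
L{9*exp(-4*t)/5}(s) 9/(5*(s + 4))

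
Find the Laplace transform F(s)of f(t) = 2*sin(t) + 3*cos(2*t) 3*s/(s^2 + 4) + 2/(s^2 + 1)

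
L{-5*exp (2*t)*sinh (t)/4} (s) -5/ (4*(s - 2)^2 - 4)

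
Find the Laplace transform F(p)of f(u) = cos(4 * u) p/(p^2 + 16)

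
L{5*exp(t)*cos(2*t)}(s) 5*(s - 1)/((s - 1)^2 + 4)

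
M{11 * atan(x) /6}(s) -11 * pi * sec(pi * s/2) /(12 * s) 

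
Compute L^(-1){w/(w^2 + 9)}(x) cos(3*x)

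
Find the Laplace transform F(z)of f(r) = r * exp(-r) (z + 1)^(-2)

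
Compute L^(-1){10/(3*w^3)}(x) 5*x^2/3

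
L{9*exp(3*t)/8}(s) 9/(8*(s - 3))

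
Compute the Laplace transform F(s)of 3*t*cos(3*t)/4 3*(s^2 - 9)/(4*(s^2 + 9)^2)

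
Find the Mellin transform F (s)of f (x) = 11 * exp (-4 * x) 11 * gamma (s)/4^s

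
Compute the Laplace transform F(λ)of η λ^(-2)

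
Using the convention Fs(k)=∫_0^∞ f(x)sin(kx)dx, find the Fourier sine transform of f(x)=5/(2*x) 5*pi/4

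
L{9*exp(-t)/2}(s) 9/(2*(s+1))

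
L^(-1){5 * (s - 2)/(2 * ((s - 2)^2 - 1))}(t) 5 * exp(2 * t) * cosh(t)/2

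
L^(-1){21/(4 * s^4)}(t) 7 * t^3/8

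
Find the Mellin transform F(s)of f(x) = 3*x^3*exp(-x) 3*gamma(s + 3)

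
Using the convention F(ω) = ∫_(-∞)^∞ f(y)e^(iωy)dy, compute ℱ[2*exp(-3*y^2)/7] 2*sqrt(3)*sqrt(pi)*exp(-ω^2/12)/21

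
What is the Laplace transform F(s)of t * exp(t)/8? 1/(8 * (s - 1)^2)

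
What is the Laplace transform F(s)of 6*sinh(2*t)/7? 12/(7*(s^2 - 4))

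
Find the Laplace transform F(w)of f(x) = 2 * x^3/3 4/w^4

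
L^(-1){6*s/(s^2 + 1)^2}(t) 3*t*sin(t)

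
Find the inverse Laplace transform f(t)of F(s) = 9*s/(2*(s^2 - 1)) 9*cosh(t)/2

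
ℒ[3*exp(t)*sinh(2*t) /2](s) 3/((s - 1) ^2 - 4) 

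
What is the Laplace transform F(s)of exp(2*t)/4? 1/(4*(s - 2))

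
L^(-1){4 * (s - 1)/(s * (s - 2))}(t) 4 * exp(t) * cosh(t)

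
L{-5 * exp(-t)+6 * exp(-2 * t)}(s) 6/(s+2)-5/(s+1)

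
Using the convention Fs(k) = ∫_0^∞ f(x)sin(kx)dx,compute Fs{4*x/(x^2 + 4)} 2*pi*exp(-2*k)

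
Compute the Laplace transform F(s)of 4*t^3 24/s^4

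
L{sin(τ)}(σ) 1/(σ^2 + 1)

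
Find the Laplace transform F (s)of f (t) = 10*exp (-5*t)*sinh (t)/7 10/ (7*( (s + 5)^2-1))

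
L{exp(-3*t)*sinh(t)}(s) 1/((s + 3)^2 - 1)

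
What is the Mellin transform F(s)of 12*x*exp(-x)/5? 12*gamma(s + 1)/5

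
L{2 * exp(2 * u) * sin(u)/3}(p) 2/(3 * ((p - 2)^2 + 1))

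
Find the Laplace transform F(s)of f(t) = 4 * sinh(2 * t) 8/(s^2 - 4)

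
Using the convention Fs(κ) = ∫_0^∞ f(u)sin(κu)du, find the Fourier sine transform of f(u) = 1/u pi/2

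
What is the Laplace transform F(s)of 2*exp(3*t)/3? 2/(3*(s - 3))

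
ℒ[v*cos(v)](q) (q^2 - 1)/(q^2 + 1)^2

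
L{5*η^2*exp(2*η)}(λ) 10/(λ - 2)^3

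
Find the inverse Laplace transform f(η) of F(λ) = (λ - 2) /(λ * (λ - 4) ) exp(2 * η) * cosh(2 * η) 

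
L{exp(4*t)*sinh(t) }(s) 1/((s - 4) ^2 - 1) 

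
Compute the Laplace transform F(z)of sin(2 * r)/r atan(2/z)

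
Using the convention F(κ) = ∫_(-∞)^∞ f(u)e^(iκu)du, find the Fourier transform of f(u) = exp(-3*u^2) sqrt(3)*sqrt(pi)*exp(-κ^2/12)/3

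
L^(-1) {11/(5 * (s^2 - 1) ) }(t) 11 * sinh(t) /5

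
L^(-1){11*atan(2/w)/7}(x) 11*sin(2*x)/(7*x)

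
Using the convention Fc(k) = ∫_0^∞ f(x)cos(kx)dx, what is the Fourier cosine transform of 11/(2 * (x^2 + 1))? 11 * pi * exp(-k)/4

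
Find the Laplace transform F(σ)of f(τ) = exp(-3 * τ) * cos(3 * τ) (σ + 3)/((σ + 3)^2 + 9)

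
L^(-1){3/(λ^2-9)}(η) sinh(3 * η)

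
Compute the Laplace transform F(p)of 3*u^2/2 3/p^3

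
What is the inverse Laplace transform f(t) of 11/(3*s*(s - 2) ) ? 11*exp(t)*sinh(t) /3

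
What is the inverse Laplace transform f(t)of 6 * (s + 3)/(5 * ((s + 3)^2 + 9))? 6 * exp(-3 * t) * cos(3 * t)/5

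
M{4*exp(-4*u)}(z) 2^(2-2*z)*gamma(z)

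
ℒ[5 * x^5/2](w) 300/w^6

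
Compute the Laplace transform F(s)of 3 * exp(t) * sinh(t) 3/(s * (s - 2))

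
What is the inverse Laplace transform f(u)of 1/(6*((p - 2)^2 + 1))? exp(2*u)*sin(u)/6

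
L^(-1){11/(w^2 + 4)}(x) 11*sin(2*x)/2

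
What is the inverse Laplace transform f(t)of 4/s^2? 4 * t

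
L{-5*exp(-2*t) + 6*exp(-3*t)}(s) 6/(s + 3)-5/(s + 2)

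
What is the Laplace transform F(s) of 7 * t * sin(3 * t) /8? 21 * s/(4 * (s^2 + 9) ^2) 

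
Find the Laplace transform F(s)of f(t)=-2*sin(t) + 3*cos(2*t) 3*s/(s^2 + 4) - 2/(s^2 + 1)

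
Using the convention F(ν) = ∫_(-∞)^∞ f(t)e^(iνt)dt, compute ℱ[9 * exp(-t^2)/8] 9 * sqrt(pi) * exp(-ν^2/4)/8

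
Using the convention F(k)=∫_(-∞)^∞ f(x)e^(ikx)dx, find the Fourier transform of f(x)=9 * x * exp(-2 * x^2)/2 9 * sqrt(2) * I * sqrt(pi) * k * exp(-k^2/8)/16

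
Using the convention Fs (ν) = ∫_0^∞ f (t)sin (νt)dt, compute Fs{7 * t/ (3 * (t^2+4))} 7 * pi * exp (-2 * ν)/6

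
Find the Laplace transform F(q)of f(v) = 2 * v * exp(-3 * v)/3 2/(3 * (q+3)^2)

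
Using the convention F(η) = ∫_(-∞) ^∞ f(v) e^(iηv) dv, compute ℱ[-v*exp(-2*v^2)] -sqrt(2)*I*sqrt(pi)*η*exp(-η^2/8) /8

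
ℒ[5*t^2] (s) 10/s^3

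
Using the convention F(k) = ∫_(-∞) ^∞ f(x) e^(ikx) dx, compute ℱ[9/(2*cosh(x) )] 9*pi/(2*cosh(pi*k/2) ) 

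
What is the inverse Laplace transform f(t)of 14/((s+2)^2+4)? 7 * exp(-2 * t) * sin(2 * t)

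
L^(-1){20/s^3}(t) 10*t^2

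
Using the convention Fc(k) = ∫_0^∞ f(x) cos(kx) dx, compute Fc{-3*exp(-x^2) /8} -3*sqrt(pi)*exp(-k^2/4) /16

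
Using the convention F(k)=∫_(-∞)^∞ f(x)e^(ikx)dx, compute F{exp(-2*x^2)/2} sqrt(2)*sqrt(pi)*exp(-k^2/8)/4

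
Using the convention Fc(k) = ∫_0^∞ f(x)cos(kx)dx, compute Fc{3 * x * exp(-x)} 3 * (1 - k^2)/(k^2 + 1)^2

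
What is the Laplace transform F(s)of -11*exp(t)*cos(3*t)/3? 11*(1 - s)/(3*((s - 1)^2+9))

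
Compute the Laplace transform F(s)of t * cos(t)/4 (s^2 - 1)/(4 * (s^2 + 1)^2)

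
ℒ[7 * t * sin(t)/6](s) 7 * s/(3 * (s^2+1)^2)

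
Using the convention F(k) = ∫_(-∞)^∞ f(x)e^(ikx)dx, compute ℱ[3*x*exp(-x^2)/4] 3*I*sqrt(pi)*k*exp(-k^2/4)/8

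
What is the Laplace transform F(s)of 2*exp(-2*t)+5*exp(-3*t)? 2/(s+2)+5/(s+3)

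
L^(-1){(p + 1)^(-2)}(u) u*exp(-u)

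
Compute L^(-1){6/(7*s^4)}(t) t^3/7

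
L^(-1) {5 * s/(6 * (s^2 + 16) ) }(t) 5 * cos(4 * t) /6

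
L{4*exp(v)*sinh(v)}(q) 4/(q*(q - 2))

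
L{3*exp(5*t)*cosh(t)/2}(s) 3*(s - 5)/(2*((s - 5)^2 - 1))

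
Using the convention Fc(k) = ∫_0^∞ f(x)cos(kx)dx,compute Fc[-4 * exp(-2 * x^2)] -sqrt(2) * sqrt(pi) * exp(-k^2/8)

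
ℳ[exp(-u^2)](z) gamma(z/2)/2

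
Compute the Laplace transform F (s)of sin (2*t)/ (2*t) atan (2/s)/2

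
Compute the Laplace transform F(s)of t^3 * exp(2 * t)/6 (s - 2)^(-4)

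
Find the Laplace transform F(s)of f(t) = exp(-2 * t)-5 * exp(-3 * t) 1/(s + 2)-5/(s + 3)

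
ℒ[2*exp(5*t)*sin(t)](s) 2/((s - 5)^2 + 1)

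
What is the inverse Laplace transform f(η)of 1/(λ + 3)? exp(-3 * η)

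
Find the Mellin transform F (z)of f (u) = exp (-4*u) gamma (z)/4^z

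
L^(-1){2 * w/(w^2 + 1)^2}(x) x * sin(x)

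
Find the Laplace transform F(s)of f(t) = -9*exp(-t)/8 -9/(8*s + 8)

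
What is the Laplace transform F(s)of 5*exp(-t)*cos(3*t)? 5*(s + 1)/((s + 1)^2 + 9)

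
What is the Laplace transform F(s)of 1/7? 1/(7 * s)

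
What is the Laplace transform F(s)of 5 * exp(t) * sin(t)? 5/((s - 1)^2 + 1)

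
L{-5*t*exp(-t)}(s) -5/(s + 1)^2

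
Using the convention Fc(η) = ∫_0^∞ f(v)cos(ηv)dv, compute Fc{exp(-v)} 1/(η^2 + 1)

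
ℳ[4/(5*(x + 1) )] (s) 4*pi*csc(pi*s) /5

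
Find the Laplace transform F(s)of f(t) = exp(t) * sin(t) 1/((s - 1)^2 + 1)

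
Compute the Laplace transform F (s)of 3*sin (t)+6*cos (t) 6*s/ (s^2+1)+3/ (s^2+1)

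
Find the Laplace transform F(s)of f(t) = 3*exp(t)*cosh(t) 3*(s - 1)/(s*(s - 2))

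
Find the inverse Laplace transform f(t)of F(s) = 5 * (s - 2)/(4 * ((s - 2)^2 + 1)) 5 * exp(2 * t) * cos(t)/4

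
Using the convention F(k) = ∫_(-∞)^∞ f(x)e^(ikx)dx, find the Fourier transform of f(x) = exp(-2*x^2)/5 sqrt(2)*sqrt(pi)*exp(-k^2/8)/10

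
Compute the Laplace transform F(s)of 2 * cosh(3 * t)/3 2 * s/(3 * (s^2 - 9))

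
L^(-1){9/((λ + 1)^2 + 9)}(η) 3*exp(-η)*sin(3*η)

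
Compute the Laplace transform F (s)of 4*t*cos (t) 4*(s^2 - 1)/ (s^2 + 1)^2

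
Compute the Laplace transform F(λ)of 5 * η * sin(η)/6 5 * λ/(3 * (λ^2 + 1)^2)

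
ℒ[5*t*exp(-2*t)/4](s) 5/(4*(s + 2)^2)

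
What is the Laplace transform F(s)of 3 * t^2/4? 3/(2 * s^3)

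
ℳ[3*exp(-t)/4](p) 3*gamma(p)/4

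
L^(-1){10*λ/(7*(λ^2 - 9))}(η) 10*cosh(3*η)/7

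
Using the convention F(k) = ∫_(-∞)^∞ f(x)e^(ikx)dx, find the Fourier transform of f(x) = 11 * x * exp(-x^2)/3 11 * I * sqrt(pi) * k * exp(-k^2/4)/6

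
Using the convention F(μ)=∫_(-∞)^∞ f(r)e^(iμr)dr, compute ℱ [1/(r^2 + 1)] pi*exp(-Abs(μ))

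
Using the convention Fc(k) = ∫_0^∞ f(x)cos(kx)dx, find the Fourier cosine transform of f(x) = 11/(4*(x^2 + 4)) 11*pi*exp(-2*k)/16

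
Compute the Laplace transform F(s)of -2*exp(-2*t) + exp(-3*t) 1/(s + 3) - 2/(s + 2)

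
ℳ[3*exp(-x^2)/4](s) 3*gamma(s/2)/8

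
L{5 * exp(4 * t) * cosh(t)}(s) 5 * (s - 4)/((s - 4)^2 - 1)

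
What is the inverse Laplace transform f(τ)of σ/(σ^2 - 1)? cosh(τ)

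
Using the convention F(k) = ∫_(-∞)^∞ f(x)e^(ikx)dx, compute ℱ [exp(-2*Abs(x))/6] 2/(3*(k^2 + 4))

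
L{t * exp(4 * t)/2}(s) 1/(2 * (s - 4)^2)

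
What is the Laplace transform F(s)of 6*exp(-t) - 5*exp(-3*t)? 6/(s + 1) - 5/(s + 3)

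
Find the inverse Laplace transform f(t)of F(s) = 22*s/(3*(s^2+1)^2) 11*t*sin(t)/3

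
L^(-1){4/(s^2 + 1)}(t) 4 * sin(t)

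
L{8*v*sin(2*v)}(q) 32*q/(q^2 + 4)^2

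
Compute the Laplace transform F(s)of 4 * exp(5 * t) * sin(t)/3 4/(3 * ((s - 5)^2 + 1))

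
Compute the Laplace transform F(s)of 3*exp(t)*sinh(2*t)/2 3/((s - 1)^2 - 4)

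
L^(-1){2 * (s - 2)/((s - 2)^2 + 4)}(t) 2 * exp(2 * t) * cos(2 * t)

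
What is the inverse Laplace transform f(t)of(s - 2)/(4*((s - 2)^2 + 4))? exp(2*t)*cos(2*t)/4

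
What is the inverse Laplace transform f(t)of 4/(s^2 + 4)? 2 * sin(2 * t)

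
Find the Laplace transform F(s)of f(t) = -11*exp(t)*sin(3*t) -33/((s - 1)^2+9)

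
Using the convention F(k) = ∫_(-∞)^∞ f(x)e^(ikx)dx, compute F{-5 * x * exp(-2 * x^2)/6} -5 * sqrt(2) * I * sqrt(pi) * k * exp(-k^2/8)/48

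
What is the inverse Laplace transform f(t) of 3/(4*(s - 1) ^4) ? t^3*exp(t) /8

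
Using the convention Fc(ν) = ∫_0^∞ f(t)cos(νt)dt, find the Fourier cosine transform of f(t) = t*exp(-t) (1 - ν^2)/(ν^2 + 1)^2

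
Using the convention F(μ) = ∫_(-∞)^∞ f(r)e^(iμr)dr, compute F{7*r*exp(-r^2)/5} 7*I*sqrt(pi)*μ*exp(-μ^2/4)/10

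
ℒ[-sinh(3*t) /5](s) -3/(5*s^2 - 45) 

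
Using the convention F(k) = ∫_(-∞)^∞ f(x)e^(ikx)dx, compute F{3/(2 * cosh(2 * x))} 3 * pi/(4 * cosh(pi * k/4))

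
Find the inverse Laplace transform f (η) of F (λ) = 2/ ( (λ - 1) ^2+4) exp (η)*sin (2*η) 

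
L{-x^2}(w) -2/w^3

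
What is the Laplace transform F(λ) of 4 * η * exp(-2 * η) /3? 4/(3 * (λ+2) ^2) 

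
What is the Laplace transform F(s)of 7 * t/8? 7/(8 * s^2)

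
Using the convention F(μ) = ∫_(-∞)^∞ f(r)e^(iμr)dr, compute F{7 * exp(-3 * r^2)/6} 7 * sqrt(3) * sqrt(pi) * exp(-μ^2/12)/18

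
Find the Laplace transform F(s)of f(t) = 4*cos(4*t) 4*s/(s^2 + 16)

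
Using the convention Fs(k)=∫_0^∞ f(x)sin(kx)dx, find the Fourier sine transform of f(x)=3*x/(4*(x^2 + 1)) 3*pi*exp(-k)/8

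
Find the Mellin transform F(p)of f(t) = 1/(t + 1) pi*csc(pi*p)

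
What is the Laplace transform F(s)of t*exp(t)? (s - 1)^(-2)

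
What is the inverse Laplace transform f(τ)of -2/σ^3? -τ^2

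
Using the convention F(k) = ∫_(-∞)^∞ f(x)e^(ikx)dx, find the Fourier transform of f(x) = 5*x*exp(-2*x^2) 5*sqrt(2)*I*sqrt(pi)*k*exp(-k^2/8)/8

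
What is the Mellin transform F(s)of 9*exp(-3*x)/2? 3^(2 - s)*gamma(s)/2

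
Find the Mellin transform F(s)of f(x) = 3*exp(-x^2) 3*gamma(s/2)/2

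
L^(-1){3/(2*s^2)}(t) 3*t/2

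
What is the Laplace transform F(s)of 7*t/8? 7/(8*s^2)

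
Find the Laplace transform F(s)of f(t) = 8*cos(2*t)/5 8*s/(5*(s^2 + 4))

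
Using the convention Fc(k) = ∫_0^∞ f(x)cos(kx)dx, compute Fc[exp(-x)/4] 1/(4 * (k^2 + 1))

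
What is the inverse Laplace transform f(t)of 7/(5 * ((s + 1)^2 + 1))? 7 * exp(-t) * sin(t)/5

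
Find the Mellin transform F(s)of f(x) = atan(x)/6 -pi*sec(pi*s/2)/(12*s)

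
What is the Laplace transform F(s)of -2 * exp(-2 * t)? -2/(s + 2)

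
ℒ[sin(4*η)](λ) 4/(λ^2+16)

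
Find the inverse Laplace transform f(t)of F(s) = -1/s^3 -t^2/2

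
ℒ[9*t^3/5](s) 54/(5*s^4)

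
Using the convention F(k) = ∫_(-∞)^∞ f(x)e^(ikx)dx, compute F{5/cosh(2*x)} 5*pi/(2*cosh(pi*k/4))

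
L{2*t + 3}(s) 2/s^2 + 3/s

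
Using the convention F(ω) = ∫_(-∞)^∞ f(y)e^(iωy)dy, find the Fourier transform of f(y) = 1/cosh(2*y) pi/(2*cosh(pi*ω/4))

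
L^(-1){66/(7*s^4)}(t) 11*t^3/7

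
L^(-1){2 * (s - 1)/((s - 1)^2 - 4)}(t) 2 * exp(t) * cosh(2 * t)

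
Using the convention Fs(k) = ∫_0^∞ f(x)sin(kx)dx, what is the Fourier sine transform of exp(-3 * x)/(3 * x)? atan(k/3)/3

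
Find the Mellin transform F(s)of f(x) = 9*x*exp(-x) 9*gamma(s+1)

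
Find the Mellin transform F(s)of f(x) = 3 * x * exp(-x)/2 3 * gamma(s + 1)/2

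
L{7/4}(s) 7/(4 * s)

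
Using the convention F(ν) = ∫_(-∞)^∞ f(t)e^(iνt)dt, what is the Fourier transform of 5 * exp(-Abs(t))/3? 10/(3 * (ν^2 + 1))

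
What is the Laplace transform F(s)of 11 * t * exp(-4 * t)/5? 11/(5 * (s+4)^2)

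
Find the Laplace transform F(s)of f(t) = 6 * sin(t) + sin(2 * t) 6/(s^2 + 1) + 2/(s^2 + 4)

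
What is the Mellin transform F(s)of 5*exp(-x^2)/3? 5*gamma(s/2)/6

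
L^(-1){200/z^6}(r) 5*r^5/3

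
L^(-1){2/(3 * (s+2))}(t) 2 * exp(-2 * t)/3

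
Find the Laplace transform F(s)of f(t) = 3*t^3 18/s^4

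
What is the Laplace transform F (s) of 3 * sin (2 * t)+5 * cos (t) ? 6/ (s^2+4)+5 * s/ (s^2+1) 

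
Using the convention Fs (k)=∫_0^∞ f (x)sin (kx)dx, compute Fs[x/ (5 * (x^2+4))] pi * exp (-2 * k)/10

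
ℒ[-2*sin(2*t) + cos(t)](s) s/(s^2 + 1) - 4/(s^2 + 4)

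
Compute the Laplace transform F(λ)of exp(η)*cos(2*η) (λ - 1)/((λ - 1)^2+4)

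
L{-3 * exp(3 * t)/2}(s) -3/(2 * s - 6)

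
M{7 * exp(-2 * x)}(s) 7 * gamma(s)/2^s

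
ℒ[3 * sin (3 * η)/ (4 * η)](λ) 3 * atan (3/λ)/4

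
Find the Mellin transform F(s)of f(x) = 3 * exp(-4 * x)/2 3 * gamma(s)/(2 * 2^(2 * s))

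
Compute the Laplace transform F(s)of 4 4/s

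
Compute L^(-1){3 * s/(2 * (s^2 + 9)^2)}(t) t * sin(3 * t)/4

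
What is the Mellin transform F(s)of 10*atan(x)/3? -5*pi*sec(pi*s/2)/(3*s)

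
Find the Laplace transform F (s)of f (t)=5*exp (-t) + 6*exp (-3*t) 6/ (s + 3) + 5/ (s + 1)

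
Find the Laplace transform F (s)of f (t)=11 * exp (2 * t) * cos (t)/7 11 * (s - 2)/ (7 * ( (s - 2)^2 + 1))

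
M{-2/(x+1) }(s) -2 * pi * csc(pi * s) 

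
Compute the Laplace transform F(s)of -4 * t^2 -8/s^3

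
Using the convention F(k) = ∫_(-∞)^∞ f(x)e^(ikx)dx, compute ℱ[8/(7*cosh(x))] 8*pi/(7*cosh(pi*k/2))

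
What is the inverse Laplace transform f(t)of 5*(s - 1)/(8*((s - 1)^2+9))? 5*exp(t)*cos(3*t)/8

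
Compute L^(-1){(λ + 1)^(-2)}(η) η * exp(-η)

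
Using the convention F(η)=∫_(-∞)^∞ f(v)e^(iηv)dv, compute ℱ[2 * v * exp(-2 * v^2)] sqrt(2) * I * sqrt(pi) * η * exp(-η^2/8)/4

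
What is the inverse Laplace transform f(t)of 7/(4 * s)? 7/4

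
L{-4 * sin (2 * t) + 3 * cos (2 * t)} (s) 3 * s/ (s^2 + 4) - 8/ (s^2 + 4)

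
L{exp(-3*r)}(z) 1/(z + 3)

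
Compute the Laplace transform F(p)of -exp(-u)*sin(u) -1/((p+1)^2+1)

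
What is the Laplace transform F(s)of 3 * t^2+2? 6/s^3+2/s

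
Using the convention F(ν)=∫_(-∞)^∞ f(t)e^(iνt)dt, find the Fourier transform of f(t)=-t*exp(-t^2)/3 -I*sqrt(pi)*ν*exp(-ν^2/4)/6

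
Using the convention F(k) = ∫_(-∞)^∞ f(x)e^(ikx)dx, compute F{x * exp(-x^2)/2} I * sqrt(pi) * k * exp(-k^2/4)/4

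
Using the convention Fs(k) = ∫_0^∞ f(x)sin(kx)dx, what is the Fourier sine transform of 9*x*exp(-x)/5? 18*k/(5*(k^2+1)^2)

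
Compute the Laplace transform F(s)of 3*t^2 6/s^3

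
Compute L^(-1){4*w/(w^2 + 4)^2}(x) x*sin(2*x)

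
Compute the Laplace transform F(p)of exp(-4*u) 1/(p + 4)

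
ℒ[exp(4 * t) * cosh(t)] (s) (s - 4)/((s - 4)^2 - 1)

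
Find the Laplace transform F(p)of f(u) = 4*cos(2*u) 4*p/(p^2+4)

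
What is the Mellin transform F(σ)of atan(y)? -pi * sec(pi * σ/2)/(2 * σ)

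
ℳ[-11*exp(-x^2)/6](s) -11*gamma(s/2)/12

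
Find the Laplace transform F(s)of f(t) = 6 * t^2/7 12/(7 * s^3)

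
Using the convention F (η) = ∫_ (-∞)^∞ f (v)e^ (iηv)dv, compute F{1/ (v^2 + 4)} pi*exp (-2*Abs (η))/2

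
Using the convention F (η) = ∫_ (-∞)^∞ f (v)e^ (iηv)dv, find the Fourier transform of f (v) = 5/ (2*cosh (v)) 5*pi/ (2*cosh (pi*η/2))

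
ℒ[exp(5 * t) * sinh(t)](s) 1/((s - 5)^2 - 1)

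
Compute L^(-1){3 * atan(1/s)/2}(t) 3 * sin(t)/(2 * t)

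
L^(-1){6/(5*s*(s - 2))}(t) 6*exp(t)*sinh(t)/5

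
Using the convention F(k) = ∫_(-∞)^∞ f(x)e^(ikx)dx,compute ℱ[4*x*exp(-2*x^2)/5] sqrt(2)*I*sqrt(pi)*k*exp(-k^2/8)/10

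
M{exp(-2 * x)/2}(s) gamma(s)/(2 * 2^s)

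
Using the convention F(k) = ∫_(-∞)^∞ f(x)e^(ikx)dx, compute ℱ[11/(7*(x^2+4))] 11*pi*exp(-2*Abs(k))/14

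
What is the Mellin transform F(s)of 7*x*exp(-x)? 7*gamma(s + 1)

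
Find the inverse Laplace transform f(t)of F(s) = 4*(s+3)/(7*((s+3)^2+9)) 4*exp(-3*t)*cos(3*t)/7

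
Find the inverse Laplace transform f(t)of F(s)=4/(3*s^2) 4*t/3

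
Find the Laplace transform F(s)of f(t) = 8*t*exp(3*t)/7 8/(7*(s - 3)^2)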